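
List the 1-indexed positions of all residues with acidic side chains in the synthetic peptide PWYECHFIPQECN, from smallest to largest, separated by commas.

Only D (aspartate) and E (glutamate) carry a side-chain carboxylic acid.
Matching residues: E4, E11.

4, 11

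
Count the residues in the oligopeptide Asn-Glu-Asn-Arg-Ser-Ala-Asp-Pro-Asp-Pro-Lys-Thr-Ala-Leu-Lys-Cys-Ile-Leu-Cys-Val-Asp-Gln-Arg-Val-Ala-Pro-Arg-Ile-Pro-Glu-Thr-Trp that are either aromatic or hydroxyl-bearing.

4

Aromatic: F, W, Y. Hydroxyl-bearing: S, T, Y.
Aromatic residues here: Trp32 (1).
Hydroxyl-bearing residues here: Ser5, Thr12, Thr31 (3).
(Y belongs to both groups, but none appear in this sequence.) Total = 1 + 3 = 4.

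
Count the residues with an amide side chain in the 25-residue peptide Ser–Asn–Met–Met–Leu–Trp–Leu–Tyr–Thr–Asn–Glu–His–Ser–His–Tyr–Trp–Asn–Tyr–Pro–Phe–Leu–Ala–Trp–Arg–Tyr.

3

Asparagine (N) and glutamine (Q) have uncharged amide side chains.
Matching residues: Asn2, Asn10, Asn17.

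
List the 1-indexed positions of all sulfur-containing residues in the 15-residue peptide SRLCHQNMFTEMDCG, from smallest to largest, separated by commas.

The sulfur-bearing residues are cysteine (–SH) and methionine (–S–CH₃).
Matching residues: C4, M8, M12, C14.

4, 8, 12, 14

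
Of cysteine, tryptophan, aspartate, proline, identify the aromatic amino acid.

F, W, and Y each carry an aromatic ring on the side chain.
Of the listed options, only tryptophan belongs to this group.

tryptophan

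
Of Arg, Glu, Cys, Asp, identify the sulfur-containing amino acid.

Cysteine (C, thiol) and methionine (M, thioether) are the two sulfur-containing amino acids.
Of the listed options, only Cys belongs to this group.

Cys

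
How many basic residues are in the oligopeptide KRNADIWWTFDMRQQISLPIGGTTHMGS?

4

Lysine (K), arginine (R), and histidine (H) have basic, nitrogen-containing side chains.
Matching residues: K1, R2, R13, H25.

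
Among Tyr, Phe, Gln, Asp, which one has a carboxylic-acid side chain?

Aspartate (D) and glutamate (E) have carboxylic-acid side chains and are the acidic amino acids.
Of the listed options, only Asp belongs to this group.

Asp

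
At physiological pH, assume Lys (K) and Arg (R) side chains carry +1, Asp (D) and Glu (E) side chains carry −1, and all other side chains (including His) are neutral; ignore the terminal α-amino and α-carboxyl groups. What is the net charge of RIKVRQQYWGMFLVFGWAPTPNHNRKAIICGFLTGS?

Positive (K, R): R1, K3, R5, R25, K26 → +5.
Negative (D, E): none → −0.
Net charge = (+5) + (−0) = +5.

+5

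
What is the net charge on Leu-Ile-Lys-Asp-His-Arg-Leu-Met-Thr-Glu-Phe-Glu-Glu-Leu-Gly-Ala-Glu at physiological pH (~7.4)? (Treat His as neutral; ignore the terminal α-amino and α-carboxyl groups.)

The side chains ionized at physiological pH are Lys/Arg (+1) and Asp/Glu (−1); with His treated as neutral, nothing else contributes.
Positive (K, R): Lys3, Arg6 → +2.
Negative (D, E): Asp4, Glu10, Glu12, Glu13, Glu17 → −5.
Net charge = (+2) + (−5) = −3.

-3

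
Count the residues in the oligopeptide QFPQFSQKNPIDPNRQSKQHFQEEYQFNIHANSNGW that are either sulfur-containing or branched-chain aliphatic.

2

Sulfur-containing: C, M. Branched-chain aliphatic: I, L, V.
Sulfur-containing residues here: none (0).
Branched-chain aliphatic residues here: I11, I29 (2).
The two groups share no amino acid, so total = 0 + 2 = 2.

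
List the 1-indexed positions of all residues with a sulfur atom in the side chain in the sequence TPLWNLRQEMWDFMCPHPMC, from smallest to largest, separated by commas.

Cysteine (C, thiol) and methionine (M, thioether) are the two sulfur-containing amino acids.
Matching residues: M10, M14, C15, M19, C20.

10, 14, 15, 19, 20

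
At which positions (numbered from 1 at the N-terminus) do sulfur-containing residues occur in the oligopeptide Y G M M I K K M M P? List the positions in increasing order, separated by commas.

3, 4, 8, 9

The sulfur-bearing residues are cysteine (–SH) and methionine (–S–CH₃).
Matching residues: M3, M4, M8, M9.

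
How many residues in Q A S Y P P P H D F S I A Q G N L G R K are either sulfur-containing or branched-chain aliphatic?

2

Sulfur-containing: C, M. Branched-chain aliphatic: I, L, V.
Sulfur-containing residues here: none (0).
Branched-chain aliphatic residues here: I12, L17 (2).
The two groups share no amino acid, so total = 0 + 2 = 2.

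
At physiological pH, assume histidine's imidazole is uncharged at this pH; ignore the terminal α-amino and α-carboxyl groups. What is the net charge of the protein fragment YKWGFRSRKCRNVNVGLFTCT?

The side chains ionized at physiological pH are Lys/Arg (+1) and Asp/Glu (−1); with His treated as neutral, nothing else contributes.
Positive (K, R): K2, R6, R8, K9, R11 → +5.
Negative (D, E): none → −0.
Net charge = (+5) + (−0) = +5.

+5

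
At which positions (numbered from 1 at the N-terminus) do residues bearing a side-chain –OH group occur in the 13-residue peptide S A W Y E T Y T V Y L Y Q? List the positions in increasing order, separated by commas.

Serine (S), threonine (T), and tyrosine (Y) each carry a hydroxyl group on the side chain.
Matching residues: S1, Y4, T6, Y7, T8, Y10, Y12.

1, 4, 6, 7, 8, 10, 12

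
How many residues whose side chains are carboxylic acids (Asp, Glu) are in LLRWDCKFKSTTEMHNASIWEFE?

Matching residues: D5, E13, E21, E23.

4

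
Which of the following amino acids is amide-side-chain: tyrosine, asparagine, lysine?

Only N (asparagine) and Q (glutamine) carry a side-chain carboxamide.
Of the listed options, only asparagine belongs to this group.

asparagine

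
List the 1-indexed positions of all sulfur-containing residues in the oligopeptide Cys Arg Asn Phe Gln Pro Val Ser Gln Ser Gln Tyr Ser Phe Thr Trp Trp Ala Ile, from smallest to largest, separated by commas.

1

Cysteine (C, thiol) and methionine (M, thioether) are the two sulfur-containing amino acids.
Matching residues: Cys1.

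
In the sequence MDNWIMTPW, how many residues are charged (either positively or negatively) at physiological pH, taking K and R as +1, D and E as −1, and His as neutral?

Charged side chains at pH ~7.4: K, R (positive); D, E (negative).
Matching residues: D2.

1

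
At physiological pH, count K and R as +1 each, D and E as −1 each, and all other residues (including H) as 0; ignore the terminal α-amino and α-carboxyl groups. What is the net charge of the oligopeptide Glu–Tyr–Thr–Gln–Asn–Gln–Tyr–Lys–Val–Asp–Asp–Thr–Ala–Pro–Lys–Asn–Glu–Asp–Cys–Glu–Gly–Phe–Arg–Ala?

-3

Positive (K, R): Lys8, Lys15, Arg23 → +3.
Negative (D, E): Glu1, Asp10, Asp11, Glu17, Asp18, Glu20 → −6.
Net charge = (+3) + (−6) = −3.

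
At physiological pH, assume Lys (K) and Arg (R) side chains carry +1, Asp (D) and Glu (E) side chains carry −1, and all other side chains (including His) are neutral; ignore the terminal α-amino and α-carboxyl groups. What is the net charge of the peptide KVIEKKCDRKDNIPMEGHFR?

+2

Positive (K, R): K1, K5, K6, R9, K10, R20 → +6.
Negative (D, E): E4, D8, D11, E16 → −4.
Net charge = (+6) + (−4) = +2.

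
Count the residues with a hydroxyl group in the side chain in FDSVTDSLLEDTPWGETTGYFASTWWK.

S, T, and Y are the three residues with a side-chain hydroxyl.
Matching residues: S3, T5, S7, T12, T17, T18, Y20, S23, T24.

9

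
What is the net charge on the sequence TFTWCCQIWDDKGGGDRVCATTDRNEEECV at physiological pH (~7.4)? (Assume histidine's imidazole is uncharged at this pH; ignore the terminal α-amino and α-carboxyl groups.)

-4

At pH ~7.4 the Lys and Arg side chains are protonated (+1), the Asp and Glu side chains are deprotonated (−1), and with His taken as neutral all other side chains carry no charge.
Positive (K, R): K12, R17, R24 → +3.
Negative (D, E): D10, D11, D16, D23, E26, E27, E28 → −7.
Net charge = (+3) + (−7) = −4.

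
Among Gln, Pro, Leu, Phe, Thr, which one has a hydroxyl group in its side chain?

The –OH-bearing residues are Ser, Thr (aliphatic alcohols), and Tyr (phenol).
Of the listed options, only Thr belongs to this group.

Thr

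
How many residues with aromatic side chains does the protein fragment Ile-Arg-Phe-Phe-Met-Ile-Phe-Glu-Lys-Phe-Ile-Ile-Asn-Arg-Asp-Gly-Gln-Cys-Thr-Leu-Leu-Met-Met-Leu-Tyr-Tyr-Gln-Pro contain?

F, W, and Y each carry an aromatic ring on the side chain.
Matching residues: Phe3, Phe4, Phe7, Phe10, Tyr25, Tyr26.

6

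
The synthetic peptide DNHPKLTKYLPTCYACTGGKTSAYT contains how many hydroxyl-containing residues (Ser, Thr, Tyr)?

Matching residues: T7, Y9, T12, Y14, T17, T21, S22, Y24, T25.

9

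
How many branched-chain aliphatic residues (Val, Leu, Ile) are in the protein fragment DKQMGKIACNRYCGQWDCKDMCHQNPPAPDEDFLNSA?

2

Matching residues: I7, L34.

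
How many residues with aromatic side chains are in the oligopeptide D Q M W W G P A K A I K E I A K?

2

The aromatic amino acids are Phe (F, benzyl), Trp (W, indole), and Tyr (Y, phenol).
Matching residues: W4, W5.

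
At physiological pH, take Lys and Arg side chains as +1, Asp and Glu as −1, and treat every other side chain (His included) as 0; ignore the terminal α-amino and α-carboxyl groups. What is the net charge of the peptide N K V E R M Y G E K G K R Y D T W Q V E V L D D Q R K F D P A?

0

Positive (K, R): K2, R5, K10, K12, R13, R26, K27 → +7.
Negative (D, E): E4, E9, D15, E20, D23, D24, D29 → −7.
Net charge = (+7) + (−7) = 0.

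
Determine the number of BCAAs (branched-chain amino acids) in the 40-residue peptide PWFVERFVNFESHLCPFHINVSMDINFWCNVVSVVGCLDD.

11

The BCAAs are Val, Leu, and Ile — aliphatic side chains with a branch point.
Matching residues: V4, V8, L14, I19, V21, I25, V31, V32, V34, V35, L38.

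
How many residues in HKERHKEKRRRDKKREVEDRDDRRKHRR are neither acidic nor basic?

1

Acidic: D, E. Basic: K, R, H. All other residues are neither.
Matching residues: V17.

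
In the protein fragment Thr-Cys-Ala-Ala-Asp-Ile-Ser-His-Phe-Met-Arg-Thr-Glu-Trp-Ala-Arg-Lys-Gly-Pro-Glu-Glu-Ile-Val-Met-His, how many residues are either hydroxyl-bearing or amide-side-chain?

3

Hydroxyl-bearing: S, T, Y. Amide-side-chain: N, Q.
Hydroxyl-bearing residues here: Thr1, Ser7, Thr12 (3).
Amide-side-chain residues here: none (0).
The two groups share no amino acid, so total = 3 + 0 = 3.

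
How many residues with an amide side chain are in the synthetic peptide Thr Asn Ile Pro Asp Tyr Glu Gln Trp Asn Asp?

Asparagine (N) and glutamine (Q) have uncharged amide side chains.
Matching residues: Asn2, Gln8, Asn10.

3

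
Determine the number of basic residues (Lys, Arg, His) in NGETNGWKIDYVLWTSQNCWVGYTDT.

1

Matching residues: K8.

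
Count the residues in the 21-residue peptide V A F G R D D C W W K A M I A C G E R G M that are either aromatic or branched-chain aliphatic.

5

Aromatic: F, W, Y. Branched-chain aliphatic: I, L, V.
Aromatic residues here: F3, W9, W10 (3).
Branched-chain aliphatic residues here: V1, I14 (2).
The two groups share no amino acid, so total = 3 + 2 = 5.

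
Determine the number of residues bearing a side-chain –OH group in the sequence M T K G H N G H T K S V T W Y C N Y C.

6

S, T, and Y are the three residues with a side-chain hydroxyl.
Matching residues: T2, T9, S11, T13, Y15, Y18.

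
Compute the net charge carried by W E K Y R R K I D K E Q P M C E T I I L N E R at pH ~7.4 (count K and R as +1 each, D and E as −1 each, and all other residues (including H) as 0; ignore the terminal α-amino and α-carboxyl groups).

Positive (K, R): K3, R5, R6, K7, K10, R23 → +6.
Negative (D, E): E2, D9, E11, E16, E22 → −5.
Net charge = (+6) + (−5) = +1.

+1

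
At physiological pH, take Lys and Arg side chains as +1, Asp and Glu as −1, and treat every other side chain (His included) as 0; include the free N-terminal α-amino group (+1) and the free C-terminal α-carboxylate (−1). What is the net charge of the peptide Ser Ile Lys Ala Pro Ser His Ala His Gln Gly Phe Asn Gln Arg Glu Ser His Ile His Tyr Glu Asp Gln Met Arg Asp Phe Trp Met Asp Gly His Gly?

-2

Positive (K, R): Lys3, Arg15, Arg26 → +3.
Negative (D, E): Glu16, Glu22, Asp23, Asp27, Asp31 → −5.
The N-terminus (+1) and C-terminus (−1) cancel.
Net charge = (+3) + (−5) = −2.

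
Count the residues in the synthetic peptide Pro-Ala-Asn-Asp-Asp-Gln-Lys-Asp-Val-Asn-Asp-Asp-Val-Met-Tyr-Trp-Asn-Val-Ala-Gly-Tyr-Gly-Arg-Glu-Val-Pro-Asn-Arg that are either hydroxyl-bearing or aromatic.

Hydroxyl-bearing: S, T, Y. Aromatic: F, W, Y.
Hydroxyl-bearing residues here: Tyr15, Tyr21 (2).
Aromatic residues here: Tyr15, Trp16, Tyr21 (3).
Y is in both groups, so the 2 Y residues must not be double-counted.
Total = 2 + 3 − 2 = 3.

3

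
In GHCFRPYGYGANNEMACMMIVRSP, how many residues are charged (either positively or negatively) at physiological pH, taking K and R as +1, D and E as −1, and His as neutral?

Charged side chains at pH ~7.4: K, R (positive); D, E (negative).
Matching residues: R5, E14, R22.

3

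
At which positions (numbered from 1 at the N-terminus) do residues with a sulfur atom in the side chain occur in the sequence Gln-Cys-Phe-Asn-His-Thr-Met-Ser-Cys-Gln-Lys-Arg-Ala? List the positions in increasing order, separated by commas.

2, 7, 9

Cysteine (C, thiol) and methionine (M, thioether) are the two sulfur-containing amino acids.
Matching residues: Cys2, Met7, Cys9.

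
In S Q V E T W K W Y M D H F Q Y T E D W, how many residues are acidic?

The acidic residues are Asp (D) and Glu (E), whose side chains end in a carboxylate group.
Matching residues: E4, D11, E17, D18.

4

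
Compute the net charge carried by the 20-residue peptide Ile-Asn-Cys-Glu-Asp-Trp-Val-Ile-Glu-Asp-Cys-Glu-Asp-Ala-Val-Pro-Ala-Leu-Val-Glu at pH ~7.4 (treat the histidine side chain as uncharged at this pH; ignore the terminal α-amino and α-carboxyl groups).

-7

Near pH 7.4, K and R contribute +1 each, D and E contribute −1 each, and every other side chain (His included, as stated) is uncharged.
Positive (K, R): none → +0.
Negative (D, E): Glu4, Asp5, Glu9, Asp10, Glu12, Asp13, Glu20 → −7.
Net charge = (+0) + (−7) = −7.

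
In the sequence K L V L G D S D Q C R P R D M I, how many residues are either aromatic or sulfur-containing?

2

Aromatic: F, W, Y. Sulfur-containing: C, M.
Aromatic residues here: none (0).
Sulfur-containing residues here: C10, M15 (2).
The two groups share no amino acid, so total = 0 + 2 = 2.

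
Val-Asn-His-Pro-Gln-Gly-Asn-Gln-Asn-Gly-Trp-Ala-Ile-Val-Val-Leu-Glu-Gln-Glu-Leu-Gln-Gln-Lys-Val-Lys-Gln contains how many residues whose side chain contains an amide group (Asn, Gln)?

Matching residues: Asn2, Gln5, Asn7, Gln8, Asn9, Gln18, Gln21, Gln22, Gln26.

9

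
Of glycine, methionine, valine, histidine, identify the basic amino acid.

The basic amino acids are Lys (K), Arg (R), and His (H).
Of the listed options, only histidine belongs to this group.

histidine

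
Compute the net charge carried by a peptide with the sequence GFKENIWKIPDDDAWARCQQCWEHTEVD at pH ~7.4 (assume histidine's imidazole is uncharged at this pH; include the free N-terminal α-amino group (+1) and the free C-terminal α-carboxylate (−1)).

Near pH 7.4, K and R contribute +1 each, D and E contribute −1 each, and every other side chain (His included, as stated) is uncharged.
Positive (K, R): K3, K8, R17 → +3.
Negative (D, E): E4, D11, D12, D13, E23, E26, D28 → −7.
The N-terminus (+1) and C-terminus (−1) cancel.
Net charge = (+3) + (−7) = −4.

-4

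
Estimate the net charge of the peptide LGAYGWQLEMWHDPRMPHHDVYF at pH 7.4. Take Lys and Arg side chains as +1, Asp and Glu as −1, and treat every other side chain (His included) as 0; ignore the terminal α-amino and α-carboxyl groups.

-2

Positive (K, R): R15 → +1.
Negative (D, E): E9, D13, D20 → −3.
Net charge = (+1) + (−3) = −2.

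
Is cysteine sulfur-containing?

Yes

The sulfur-bearing residues are cysteine (–SH) and methionine (–S–CH₃).
Cysteine is in this group.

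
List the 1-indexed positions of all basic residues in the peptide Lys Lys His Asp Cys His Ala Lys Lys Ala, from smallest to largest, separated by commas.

1, 2, 3, 6, 8, 9

K, R, and H are the three residues with basic side chains (ε-amine, guanidinium, and imidazole respectively).
Matching residues: Lys1, Lys2, His3, His6, Lys8, Lys9.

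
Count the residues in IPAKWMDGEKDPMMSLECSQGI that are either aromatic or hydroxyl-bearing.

Aromatic: F, W, Y. Hydroxyl-bearing: S, T, Y.
Aromatic residues here: W5 (1).
Hydroxyl-bearing residues here: S15, S19 (2).
(Y belongs to both groups, but none appear in this sequence.) Total = 1 + 2 = 3.

3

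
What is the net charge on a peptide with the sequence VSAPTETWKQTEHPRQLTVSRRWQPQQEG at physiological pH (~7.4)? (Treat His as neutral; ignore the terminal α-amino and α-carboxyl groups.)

+1

Near pH 7.4, K and R contribute +1 each, D and E contribute −1 each, and every other side chain (His included, as stated) is uncharged.
Positive (K, R): K9, R15, R21, R22 → +4.
Negative (D, E): E6, E12, E28 → −3.
Net charge = (+4) + (−3) = +1.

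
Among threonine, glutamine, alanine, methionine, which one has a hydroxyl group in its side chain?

Serine (S), threonine (T), and tyrosine (Y) each carry a hydroxyl group on the side chain.
Of the listed options, only threonine belongs to this group.

threonine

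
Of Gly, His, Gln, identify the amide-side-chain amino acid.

Gln

The amide-side-chain residues are Asn (N) and Gln (Q).
Of the listed options, only Gln belongs to this group.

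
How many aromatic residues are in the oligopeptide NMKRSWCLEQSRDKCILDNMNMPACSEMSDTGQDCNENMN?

F, W, and Y each carry an aromatic ring on the side chain.
Matching residues: W6.

1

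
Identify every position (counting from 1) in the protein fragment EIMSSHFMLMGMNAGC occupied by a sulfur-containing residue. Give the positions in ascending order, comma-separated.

Only Cys (C) and Met (M) have a sulfur atom in the side chain.
Matching residues: M3, M8, M10, M12, C16.

3, 8, 10, 12, 16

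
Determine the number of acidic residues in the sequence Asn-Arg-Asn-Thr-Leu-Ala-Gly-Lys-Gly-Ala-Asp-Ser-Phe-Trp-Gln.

1

Only D (aspartate) and E (glutamate) carry a side-chain carboxylic acid.
Matching residues: Asp11.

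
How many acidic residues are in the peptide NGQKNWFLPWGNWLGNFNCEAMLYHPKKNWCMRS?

Aspartate (D) and glutamate (E) have carboxylic-acid side chains and are the acidic amino acids.
Matching residues: E20.

1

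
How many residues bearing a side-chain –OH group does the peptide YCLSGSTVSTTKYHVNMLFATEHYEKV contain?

S, T, and Y are the three residues with a side-chain hydroxyl.
Matching residues: Y1, S4, S6, T7, S9, T10, T11, Y13, T21, Y24.

10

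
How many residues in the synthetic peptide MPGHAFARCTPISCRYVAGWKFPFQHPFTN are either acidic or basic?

Acidic: D, E. Basic: H, K, R.
Acidic residues here: none (0).
Basic residues here: H4, R8, R15, K21, H26 (5).
The two groups share no amino acid, so total = 0 + 5 = 5.

5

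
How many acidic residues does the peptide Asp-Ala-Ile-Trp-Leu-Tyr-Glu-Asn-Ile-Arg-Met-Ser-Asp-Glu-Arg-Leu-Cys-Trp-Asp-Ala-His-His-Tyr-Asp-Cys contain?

6

The acidic residues are Asp (D) and Glu (E), whose side chains end in a carboxylate group.
Matching residues: Asp1, Glu7, Asp13, Glu14, Asp19, Asp24.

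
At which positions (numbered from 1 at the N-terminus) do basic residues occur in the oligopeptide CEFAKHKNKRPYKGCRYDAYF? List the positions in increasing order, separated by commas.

Lysine (K), arginine (R), and histidine (H) have basic, nitrogen-containing side chains.
Matching residues: K5, H6, K7, K9, R10, K13, R16.

5, 6, 7, 9, 10, 13, 16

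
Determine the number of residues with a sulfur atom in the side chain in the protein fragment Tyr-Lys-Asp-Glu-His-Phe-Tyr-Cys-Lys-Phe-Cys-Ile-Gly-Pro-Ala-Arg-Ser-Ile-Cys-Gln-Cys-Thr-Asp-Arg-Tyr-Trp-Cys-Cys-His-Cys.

Only Cys (C) and Met (M) have a sulfur atom in the side chain.
Matching residues: Cys8, Cys11, Cys19, Cys21, Cys27, Cys28, Cys30.

7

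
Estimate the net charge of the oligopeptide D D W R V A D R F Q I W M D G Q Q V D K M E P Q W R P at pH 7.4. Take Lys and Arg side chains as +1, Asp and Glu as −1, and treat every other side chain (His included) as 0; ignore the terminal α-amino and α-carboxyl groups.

-2

Positive (K, R): R4, R8, K20, R26 → +4.
Negative (D, E): D1, D2, D7, D14, D19, E22 → −6.
Net charge = (+4) + (−6) = −2.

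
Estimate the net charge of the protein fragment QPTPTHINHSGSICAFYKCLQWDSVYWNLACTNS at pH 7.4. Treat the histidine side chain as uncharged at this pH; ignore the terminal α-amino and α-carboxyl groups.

0

Near pH 7.4, K and R contribute +1 each, D and E contribute −1 each, and every other side chain (His included, as stated) is uncharged.
Positive (K, R): K18 → +1.
Negative (D, E): D23 → −1.
Net charge = (+1) + (−1) = 0.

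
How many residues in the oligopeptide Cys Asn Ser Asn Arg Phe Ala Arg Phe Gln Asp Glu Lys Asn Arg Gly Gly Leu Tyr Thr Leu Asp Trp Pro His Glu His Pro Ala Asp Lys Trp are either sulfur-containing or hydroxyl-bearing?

Sulfur-containing: C, M. Hydroxyl-bearing: S, T, Y.
Sulfur-containing residues here: Cys1 (1).
Hydroxyl-bearing residues here: Ser3, Tyr19, Thr20 (3).
The two groups share no amino acid, so total = 1 + 3 = 4.

4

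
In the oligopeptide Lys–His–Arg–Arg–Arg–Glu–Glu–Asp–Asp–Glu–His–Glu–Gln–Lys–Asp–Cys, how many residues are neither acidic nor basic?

Acidic: D, E. Basic: K, R, H. All other residues are neither.
Matching residues: Gln13, Cys16.

2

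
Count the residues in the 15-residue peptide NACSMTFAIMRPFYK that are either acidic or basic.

2

Acidic: D, E. Basic: H, K, R.
Acidic residues here: none (0).
Basic residues here: R11, K15 (2).
The two groups share no amino acid, so total = 0 + 2 = 2.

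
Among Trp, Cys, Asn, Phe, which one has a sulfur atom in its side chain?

Cysteine (C, thiol) and methionine (M, thioether) are the two sulfur-containing amino acids.
Of the listed options, only Cys belongs to this group.

Cys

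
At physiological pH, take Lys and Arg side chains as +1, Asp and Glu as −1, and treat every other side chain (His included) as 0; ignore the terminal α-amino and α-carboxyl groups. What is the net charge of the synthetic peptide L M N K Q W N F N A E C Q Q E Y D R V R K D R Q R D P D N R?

+1

Positive (K, R): K4, R18, R20, K21, R23, R25, R30 → +7.
Negative (D, E): E11, E15, D17, D22, D26, D28 → −6.
Net charge = (+7) + (−6) = +1.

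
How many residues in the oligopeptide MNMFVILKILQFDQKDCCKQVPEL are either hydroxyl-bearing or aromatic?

2

Hydroxyl-bearing: S, T, Y. Aromatic: F, W, Y.
Hydroxyl-bearing residues here: none (0).
Aromatic residues here: F4, F12 (2).
(Y belongs to both groups, but none appear in this sequence.) Total = 0 + 2 = 2.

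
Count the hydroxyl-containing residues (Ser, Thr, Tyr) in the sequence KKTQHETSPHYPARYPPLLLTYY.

8

Matching residues: T3, T7, S8, Y11, Y15, T21, Y22, Y23.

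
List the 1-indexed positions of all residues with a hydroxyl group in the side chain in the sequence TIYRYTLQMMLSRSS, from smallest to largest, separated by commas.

1, 3, 5, 6, 12, 14, 15

Serine (S), threonine (T), and tyrosine (Y) each carry a hydroxyl group on the side chain.
Matching residues: T1, Y3, Y5, T6, S12, S14, S15.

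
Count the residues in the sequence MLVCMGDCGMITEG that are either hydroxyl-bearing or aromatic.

1

Hydroxyl-bearing: S, T, Y. Aromatic: F, W, Y.
Hydroxyl-bearing residues here: T12 (1).
Aromatic residues here: none (0).
(Y belongs to both groups, but none appear in this sequence.) Total = 1 + 0 = 1.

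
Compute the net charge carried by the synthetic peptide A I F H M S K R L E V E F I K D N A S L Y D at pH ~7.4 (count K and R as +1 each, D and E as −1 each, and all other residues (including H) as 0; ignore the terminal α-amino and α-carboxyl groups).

Positive (K, R): K7, R8, K15 → +3.
Negative (D, E): E10, E12, D16, D22 → −4.
Net charge = (+3) + (−4) = −1.

-1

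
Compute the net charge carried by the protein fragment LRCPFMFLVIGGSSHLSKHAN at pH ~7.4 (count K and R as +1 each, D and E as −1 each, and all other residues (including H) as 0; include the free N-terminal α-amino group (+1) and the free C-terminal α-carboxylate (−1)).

Positive (K, R): R2, K18 → +2.
Negative (D, E): none → −0.
The N-terminus (+1) and C-terminus (−1) cancel.
Net charge = (+2) + (−0) = +2.

+2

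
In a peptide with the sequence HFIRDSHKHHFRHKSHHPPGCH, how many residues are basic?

The basic amino acids are Lys (K), Arg (R), and His (H).
Matching residues: H1, R4, H7, K8, H9, H10, R12, H13, K14, H16, H17, H22.

12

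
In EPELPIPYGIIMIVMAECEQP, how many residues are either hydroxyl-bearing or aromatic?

Hydroxyl-bearing: S, T, Y. Aromatic: F, W, Y.
Hydroxyl-bearing residues here: Y8 (1).
Aromatic residues here: Y8 (1).
Y is in both groups, so the 1 Y residue must not be double-counted.
Total = 1 + 1 − 1 = 1.

1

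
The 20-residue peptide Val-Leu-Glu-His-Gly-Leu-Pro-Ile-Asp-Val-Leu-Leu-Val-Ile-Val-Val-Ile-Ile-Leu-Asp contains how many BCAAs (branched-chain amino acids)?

The BCAAs are Val, Leu, and Ile — aliphatic side chains with a branch point.
Matching residues: Val1, Leu2, Leu6, Ile8, Val10, Leu11, Leu12, Val13, Ile14, Val15, Val16, Ile17, Ile18, Leu19.

14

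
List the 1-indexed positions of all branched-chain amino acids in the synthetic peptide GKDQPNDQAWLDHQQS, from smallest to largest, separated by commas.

11

V, L, and I make up the branched-chain aliphatic group.
Matching residues: L11.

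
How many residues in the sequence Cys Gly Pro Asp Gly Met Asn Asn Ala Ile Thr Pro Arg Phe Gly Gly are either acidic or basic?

2

Acidic: D, E. Basic: H, K, R.
Acidic residues here: Asp4 (1).
Basic residues here: Arg13 (1).
The two groups share no amino acid, so total = 1 + 1 = 2.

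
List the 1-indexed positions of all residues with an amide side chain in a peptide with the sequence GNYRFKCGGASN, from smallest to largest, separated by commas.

2, 12

The amide-side-chain residues are Asn (N) and Gln (Q).
Matching residues: N2, N12.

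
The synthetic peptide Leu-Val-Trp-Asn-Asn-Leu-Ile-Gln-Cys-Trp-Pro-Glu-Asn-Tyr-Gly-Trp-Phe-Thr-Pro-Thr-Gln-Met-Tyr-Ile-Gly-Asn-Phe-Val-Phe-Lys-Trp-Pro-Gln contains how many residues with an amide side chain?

7

Only N (asparagine) and Q (glutamine) carry a side-chain carboxamide.
Matching residues: Asn4, Asn5, Gln8, Asn13, Gln21, Asn26, Gln33.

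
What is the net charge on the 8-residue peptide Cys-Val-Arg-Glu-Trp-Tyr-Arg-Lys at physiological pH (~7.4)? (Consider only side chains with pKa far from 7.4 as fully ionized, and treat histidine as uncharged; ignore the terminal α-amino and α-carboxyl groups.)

+2

The side chains ionized at physiological pH are Lys/Arg (+1) and Asp/Glu (−1); with His treated as neutral, nothing else contributes.
Positive (K, R): Arg3, Arg7, Lys8 → +3.
Negative (D, E): Glu4 → −1.
Net charge = (+3) + (−1) = +2.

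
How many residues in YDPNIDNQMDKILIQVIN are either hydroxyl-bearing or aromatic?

Hydroxyl-bearing: S, T, Y. Aromatic: F, W, Y.
Hydroxyl-bearing residues here: Y1 (1).
Aromatic residues here: Y1 (1).
Y is in both groups, so the 1 Y residue must not be double-counted.
Total = 1 + 1 − 1 = 1.

1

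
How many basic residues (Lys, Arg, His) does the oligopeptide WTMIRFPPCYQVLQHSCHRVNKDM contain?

Matching residues: R5, H15, H18, R19, K22.

5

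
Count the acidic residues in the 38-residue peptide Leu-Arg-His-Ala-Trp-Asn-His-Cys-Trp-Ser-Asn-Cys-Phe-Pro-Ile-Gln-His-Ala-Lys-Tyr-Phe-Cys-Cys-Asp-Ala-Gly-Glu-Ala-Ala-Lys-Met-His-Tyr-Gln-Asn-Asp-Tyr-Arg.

3

Only D (aspartate) and E (glutamate) carry a side-chain carboxylic acid.
Matching residues: Asp24, Glu27, Asp36.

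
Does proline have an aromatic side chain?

No

Phenylalanine (F), tryptophan (W), and tyrosine (Y) have aromatic ring side chains.
Proline is not in this group.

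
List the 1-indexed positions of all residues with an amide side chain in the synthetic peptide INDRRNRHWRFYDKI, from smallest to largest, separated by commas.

2, 6

Only N (asparagine) and Q (glutamine) carry a side-chain carboxamide.
Matching residues: N2, N6.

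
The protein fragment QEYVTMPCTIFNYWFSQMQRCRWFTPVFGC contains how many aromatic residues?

Phenylalanine (F), tryptophan (W), and tyrosine (Y) have aromatic ring side chains.
Matching residues: Y3, F11, Y13, W14, F15, W23, F24, F28.

8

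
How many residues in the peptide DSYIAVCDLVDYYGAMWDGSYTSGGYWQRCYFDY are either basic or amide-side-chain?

2

Basic: H, K, R. Amide-side-chain: N, Q.
Basic residues here: R29 (1).
Amide-side-chain residues here: Q28 (1).
The two groups share no amino acid, so total = 1 + 1 = 2.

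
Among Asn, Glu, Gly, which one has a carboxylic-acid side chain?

Glu

Only D (aspartate) and E (glutamate) carry a side-chain carboxylic acid.
Of the listed options, only Glu belongs to this group.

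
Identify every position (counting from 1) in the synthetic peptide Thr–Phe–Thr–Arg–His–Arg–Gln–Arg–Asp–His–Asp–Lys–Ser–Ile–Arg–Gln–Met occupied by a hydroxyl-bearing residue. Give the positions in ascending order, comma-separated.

The –OH-bearing residues are Ser, Thr (aliphatic alcohols), and Tyr (phenol).
Matching residues: Thr1, Thr3, Ser13.

1, 3, 13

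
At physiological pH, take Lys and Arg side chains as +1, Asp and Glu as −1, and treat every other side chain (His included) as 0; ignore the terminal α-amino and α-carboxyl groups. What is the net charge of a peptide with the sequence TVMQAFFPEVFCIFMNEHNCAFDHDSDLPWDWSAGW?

Positive (K, R): none → +0.
Negative (D, E): E9, E17, D23, D25, D27, D31 → −6.
Net charge = (+0) + (−6) = −6.

-6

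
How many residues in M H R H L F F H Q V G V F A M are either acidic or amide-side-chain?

1

Acidic: D, E. Amide-side-chain: N, Q.
Acidic residues here: none (0).
Amide-side-chain residues here: Q9 (1).
The two groups share no amino acid, so total = 0 + 1 = 1.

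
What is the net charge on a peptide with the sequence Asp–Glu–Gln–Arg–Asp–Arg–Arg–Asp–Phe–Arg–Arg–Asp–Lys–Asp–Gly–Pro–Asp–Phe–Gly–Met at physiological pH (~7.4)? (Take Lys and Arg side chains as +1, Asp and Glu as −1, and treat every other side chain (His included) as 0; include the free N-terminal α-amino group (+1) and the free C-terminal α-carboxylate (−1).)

-1

Positive (K, R): Arg4, Arg6, Arg7, Arg10, Arg11, Lys13 → +6.
Negative (D, E): Asp1, Glu2, Asp5, Asp8, Asp12, Asp14, Asp17 → −7.
The N-terminus (+1) and C-terminus (−1) cancel.
Net charge = (+6) + (−7) = −1.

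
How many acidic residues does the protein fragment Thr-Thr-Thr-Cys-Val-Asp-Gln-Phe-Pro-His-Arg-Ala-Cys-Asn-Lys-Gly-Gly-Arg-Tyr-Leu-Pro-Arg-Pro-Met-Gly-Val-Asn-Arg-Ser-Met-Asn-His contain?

1

Only D (aspartate) and E (glutamate) carry a side-chain carboxylic acid.
Matching residues: Asp6.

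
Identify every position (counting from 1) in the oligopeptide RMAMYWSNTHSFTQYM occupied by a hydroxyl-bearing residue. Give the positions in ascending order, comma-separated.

Matching residues: Y5, S7, T9, S11, T13, Y15.

5, 7, 9, 11, 13, 15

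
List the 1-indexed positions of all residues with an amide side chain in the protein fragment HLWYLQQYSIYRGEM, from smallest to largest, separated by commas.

Asparagine (N) and glutamine (Q) have uncharged amide side chains.
Matching residues: Q6, Q7.

6, 7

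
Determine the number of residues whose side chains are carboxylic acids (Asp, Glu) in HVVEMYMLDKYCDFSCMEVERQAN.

Matching residues: E4, D9, D13, E18, E20.

5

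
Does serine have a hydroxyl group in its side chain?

Yes

S, T, and Y are the three residues with a side-chain hydroxyl.
Serine is in this group.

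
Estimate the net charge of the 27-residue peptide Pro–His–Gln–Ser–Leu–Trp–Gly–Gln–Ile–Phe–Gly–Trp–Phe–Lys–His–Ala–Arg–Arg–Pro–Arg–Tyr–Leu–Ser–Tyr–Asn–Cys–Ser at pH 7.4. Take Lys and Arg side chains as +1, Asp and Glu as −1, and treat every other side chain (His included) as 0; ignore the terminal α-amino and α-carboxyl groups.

+4

Positive (K, R): Lys14, Arg17, Arg18, Arg20 → +4.
Negative (D, E): none → −0.
Net charge = (+4) + (−0) = +4.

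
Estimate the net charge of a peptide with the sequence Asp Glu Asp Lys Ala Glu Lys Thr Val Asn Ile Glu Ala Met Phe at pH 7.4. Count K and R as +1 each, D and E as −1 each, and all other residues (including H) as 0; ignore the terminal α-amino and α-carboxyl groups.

Positive (K, R): Lys4, Lys7 → +2.
Negative (D, E): Asp1, Glu2, Asp3, Glu6, Glu12 → −5.
Net charge = (+2) + (−5) = −3.

-3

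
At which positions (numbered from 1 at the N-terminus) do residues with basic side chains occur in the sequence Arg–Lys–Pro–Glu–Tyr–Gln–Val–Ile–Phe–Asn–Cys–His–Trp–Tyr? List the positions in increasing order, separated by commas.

1, 2, 12

The basic amino acids are Lys (K), Arg (R), and His (H).
Matching residues: Arg1, Lys2, His12.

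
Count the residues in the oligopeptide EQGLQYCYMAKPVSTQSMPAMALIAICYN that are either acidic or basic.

2

Acidic: D, E. Basic: H, K, R.
Acidic residues here: E1 (1).
Basic residues here: K11 (1).
The two groups share no amino acid, so total = 1 + 1 = 2.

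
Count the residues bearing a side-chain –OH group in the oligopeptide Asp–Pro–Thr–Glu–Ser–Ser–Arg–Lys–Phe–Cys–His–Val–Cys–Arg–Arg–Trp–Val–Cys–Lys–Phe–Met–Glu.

3

The –OH-bearing residues are Ser, Thr (aliphatic alcohols), and Tyr (phenol).
Matching residues: Thr3, Ser5, Ser6.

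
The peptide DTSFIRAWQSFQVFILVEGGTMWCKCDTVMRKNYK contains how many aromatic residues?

The aromatic amino acids are Phe (F, benzyl), Trp (W, indole), and Tyr (Y, phenol).
Matching residues: F4, W8, F11, F14, W23, Y34.

6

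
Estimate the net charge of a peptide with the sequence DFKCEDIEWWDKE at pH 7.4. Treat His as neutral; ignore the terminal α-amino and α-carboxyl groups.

-4

Near pH 7.4, K and R contribute +1 each, D and E contribute −1 each, and every other side chain (His included, as stated) is uncharged.
Positive (K, R): K3, K12 → +2.
Negative (D, E): D1, E5, D6, E8, D11, E13 → −6.
Net charge = (+2) + (−6) = −4.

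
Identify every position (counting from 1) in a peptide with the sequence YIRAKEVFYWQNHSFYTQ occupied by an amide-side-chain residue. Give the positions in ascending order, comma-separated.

The amide-side-chain residues are Asn (N) and Gln (Q).
Matching residues: Q11, N12, Q18.

11, 12, 18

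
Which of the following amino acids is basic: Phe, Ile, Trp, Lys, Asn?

Lysine (K), arginine (R), and histidine (H) have basic, nitrogen-containing side chains.
Of the listed options, only Lys belongs to this group.

Lys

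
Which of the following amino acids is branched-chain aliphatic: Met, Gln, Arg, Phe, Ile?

Ile

The BCAAs are Val, Leu, and Ile — aliphatic side chains with a branch point.
Of the listed options, only Ile belongs to this group.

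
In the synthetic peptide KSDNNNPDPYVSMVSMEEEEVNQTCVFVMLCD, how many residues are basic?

The basic amino acids are Lys (K), Arg (R), and His (H).
Matching residues: K1.

1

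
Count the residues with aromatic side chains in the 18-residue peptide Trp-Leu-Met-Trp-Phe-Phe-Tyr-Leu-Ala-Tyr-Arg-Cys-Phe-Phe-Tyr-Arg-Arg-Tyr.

10

F, W, and Y each carry an aromatic ring on the side chain.
Matching residues: Trp1, Trp4, Phe5, Phe6, Tyr7, Tyr10, Phe13, Phe14, Tyr15, Tyr18.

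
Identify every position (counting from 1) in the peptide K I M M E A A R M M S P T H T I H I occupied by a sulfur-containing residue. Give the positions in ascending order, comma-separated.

3, 4, 9, 10

The sulfur-bearing residues are cysteine (–SH) and methionine (–S–CH₃).
Matching residues: M3, M4, M9, M10.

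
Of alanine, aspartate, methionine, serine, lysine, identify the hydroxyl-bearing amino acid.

Serine (S), threonine (T), and tyrosine (Y) each carry a hydroxyl group on the side chain.
Of the listed options, only serine belongs to this group.

serine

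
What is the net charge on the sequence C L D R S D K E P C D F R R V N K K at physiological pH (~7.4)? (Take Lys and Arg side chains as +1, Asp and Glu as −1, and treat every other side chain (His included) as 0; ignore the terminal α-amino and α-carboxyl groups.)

+2

Positive (K, R): R4, K7, R13, R14, K17, K18 → +6.
Negative (D, E): D3, D6, E8, D11 → −4.
Net charge = (+6) + (−4) = +2.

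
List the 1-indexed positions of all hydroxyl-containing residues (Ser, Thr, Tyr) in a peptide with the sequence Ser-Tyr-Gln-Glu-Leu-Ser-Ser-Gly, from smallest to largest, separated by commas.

1, 2, 6, 7

Matching residues: Ser1, Tyr2, Ser6, Ser7.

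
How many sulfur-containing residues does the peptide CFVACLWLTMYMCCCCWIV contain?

8

Cysteine (C, thiol) and methionine (M, thioether) are the two sulfur-containing amino acids.
Matching residues: C1, C5, M10, M12, C13, C14, C15, C16.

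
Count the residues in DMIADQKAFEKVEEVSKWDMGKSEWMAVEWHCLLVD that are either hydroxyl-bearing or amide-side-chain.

3

Hydroxyl-bearing: S, T, Y. Amide-side-chain: N, Q.
Hydroxyl-bearing residues here: S16, S23 (2).
Amide-side-chain residues here: Q6 (1).
The two groups share no amino acid, so total = 2 + 1 = 3.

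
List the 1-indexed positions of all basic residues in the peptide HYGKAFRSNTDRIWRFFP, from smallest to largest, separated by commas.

The basic amino acids are Lys (K), Arg (R), and His (H).
Matching residues: H1, K4, R7, R12, R15.

1, 4, 7, 12, 15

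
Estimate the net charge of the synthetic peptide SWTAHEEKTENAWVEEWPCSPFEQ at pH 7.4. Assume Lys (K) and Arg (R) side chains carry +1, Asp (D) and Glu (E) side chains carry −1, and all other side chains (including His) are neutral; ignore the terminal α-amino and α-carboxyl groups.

Positive (K, R): K8 → +1.
Negative (D, E): E6, E7, E10, E15, E16, E23 → −6.
Net charge = (+1) + (−6) = −5.

-5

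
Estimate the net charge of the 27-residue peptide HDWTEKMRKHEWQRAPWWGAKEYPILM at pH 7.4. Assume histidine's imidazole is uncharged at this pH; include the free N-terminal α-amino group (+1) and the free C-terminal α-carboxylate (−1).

+1

The side chains ionized at physiological pH are Lys/Arg (+1) and Asp/Glu (−1); with His treated as neutral, nothing else contributes.
Positive (K, R): K6, R8, K9, R14, K21 → +5.
Negative (D, E): D2, E5, E11, E22 → −4.
The N-terminus (+1) and C-terminus (−1) cancel.
Net charge = (+5) + (−4) = +1.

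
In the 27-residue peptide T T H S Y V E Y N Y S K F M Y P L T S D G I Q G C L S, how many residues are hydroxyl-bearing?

Serine (S), threonine (T), and tyrosine (Y) each carry a hydroxyl group on the side chain.
Matching residues: T1, T2, S4, Y5, Y8, Y10, S11, Y15, T18, S19, S27.

11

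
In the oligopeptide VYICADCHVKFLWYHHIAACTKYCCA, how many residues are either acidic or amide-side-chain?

Acidic: D, E. Amide-side-chain: N, Q.
Acidic residues here: D6 (1).
Amide-side-chain residues here: none (0).
The two groups share no amino acid, so total = 1 + 0 = 1.

1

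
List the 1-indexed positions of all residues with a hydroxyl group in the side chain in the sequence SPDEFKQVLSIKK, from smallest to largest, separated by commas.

S, T, and Y are the three residues with a side-chain hydroxyl.
Matching residues: S1, S10.

1, 10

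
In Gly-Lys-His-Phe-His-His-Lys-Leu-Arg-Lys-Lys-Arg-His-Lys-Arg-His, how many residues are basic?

K, R, and H are the three residues with basic side chains (ε-amine, guanidinium, and imidazole respectively).
Matching residues: Lys2, His3, His5, His6, Lys7, Arg9, Lys10, Lys11, Arg12, His13, Lys14, Arg15, His16.

13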